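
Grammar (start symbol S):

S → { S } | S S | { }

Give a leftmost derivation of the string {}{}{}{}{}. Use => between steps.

S => SS => SSS => SSSS => SSSSS => {}SSSS => {}{}SSS => {}{}{}SS => {}{}{}{}S => {}{}{}{}{}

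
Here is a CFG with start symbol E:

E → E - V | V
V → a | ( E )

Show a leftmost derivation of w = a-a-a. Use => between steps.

E => E-V => E-V-V => V-V-V => a-V-V => a-a-V => a-a-a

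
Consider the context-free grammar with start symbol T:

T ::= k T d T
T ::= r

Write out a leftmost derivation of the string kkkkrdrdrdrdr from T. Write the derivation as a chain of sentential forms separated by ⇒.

T ⇒ kTdT ⇒ kkTdTdT ⇒ kkkTdTdTdT ⇒ kkkkTdTdTdTdT ⇒ kkkkrdTdTdTdT ⇒ kkkkrdrdTdTdT ⇒ kkkkrdrdrdTdT ⇒ kkkkrdrdrdrdT ⇒ kkkkrdrdrdrdr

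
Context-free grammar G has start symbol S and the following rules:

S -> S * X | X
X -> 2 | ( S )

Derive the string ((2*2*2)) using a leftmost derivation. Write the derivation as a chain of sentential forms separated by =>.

S => X   [S -> X]
X => (S)   [X -> ( S )]
(S) => (X)   [S -> X]
(X) => ((S))   [X -> ( S )]
((S)) => ((S*X))   [S -> S * X]
((S*X)) => ((S*X*X))   [S -> S * X]
((S*X*X)) => ((X*X*X))   [S -> X]
((X*X*X)) => ((2*X*X))   [X -> 2]
((2*X*X)) => ((2*2*X))   [X -> 2]
((2*2*X)) => ((2*2*2))   [X -> 2]

S=>X=>(S)=>(X)=>((S))=>((S*X))=>((S*X*X))=>((X*X*X))=>((2*X*X))=>((2*2*X))=>((2*2*2))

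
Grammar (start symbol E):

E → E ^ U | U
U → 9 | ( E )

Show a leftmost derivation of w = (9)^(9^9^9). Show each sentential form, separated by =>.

E=>E^U=>U^U=>(E)^U=>(U)^U=>(9)^U=>(9)^(E)=>(9)^(E^U)=>(9)^(E^U^U)=>(9)^(U^U^U)=>(9)^(9^U^U)=>(9)^(9^9^U)=>(9)^(9^9^9)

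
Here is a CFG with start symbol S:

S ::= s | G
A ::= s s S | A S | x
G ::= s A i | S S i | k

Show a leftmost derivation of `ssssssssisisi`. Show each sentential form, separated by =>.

S => G => sAi => sASi => sssSSi => sssGSi => ssssAiSi => ssssASiSi => ssssssSSiSi => ssssssGSiSi => ssssssSSiSiSi => sssssssSiSiSi => ssssssssiSiSi => ssssssssisiSi => ssssssssisisi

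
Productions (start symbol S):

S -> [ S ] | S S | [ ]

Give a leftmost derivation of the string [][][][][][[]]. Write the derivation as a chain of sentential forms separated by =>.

S=>SS=>SSS=>[]SS=>[]SSS=>[]SSSS=>[]SSSSS=>[][]SSSS=>[][][]SSS=>[][][][]SS=>[][][][][]S=>[][][][][][S]=>[][][][][][[]]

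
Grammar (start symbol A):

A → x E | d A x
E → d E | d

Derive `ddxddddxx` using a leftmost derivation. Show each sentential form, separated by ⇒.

A ⇒ dAx ⇒ ddAxx ⇒ ddxExx ⇒ ddxdExx ⇒ ddxddExx ⇒ ddxdddExx ⇒ ddxddddxx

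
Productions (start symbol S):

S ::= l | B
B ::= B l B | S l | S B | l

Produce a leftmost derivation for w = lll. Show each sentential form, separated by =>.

S => B   [S ::= B]
B => Sl   [B ::= S l]
Sl => Bl   [S ::= B]
Bl => SBl   [B ::= S B]
SBl => lBl   [S ::= l]
lBl => lll   [B ::= l]

S=>B=>Sl=>Bl=>SBl=>lBl=>lll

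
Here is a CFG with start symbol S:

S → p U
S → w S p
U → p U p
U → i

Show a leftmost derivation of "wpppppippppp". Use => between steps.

S => wSp => wpUp => wppUpp => wpppUppp => wppppUpppp => wpppppUppppp => wpppppippppp

S => wSp   [S → w S p]
wSp => wpUp   [S → p U]
wpUp => wppUpp   [U → p U p]
wppUpp => wpppUppp   [U → p U p]
wpppUppp => wppppUpppp   [U → p U p]
wppppUpppp => wpppppUppppp   [U → p U p]
wpppppUppppp => wpppppippppp   [U → i]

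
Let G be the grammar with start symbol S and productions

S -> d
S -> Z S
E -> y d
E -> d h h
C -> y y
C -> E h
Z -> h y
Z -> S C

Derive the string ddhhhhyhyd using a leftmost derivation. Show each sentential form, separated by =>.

S => ZS => SCS => dCS => dEhS => ddhhhS => ddhhhZS => ddhhhhyS => ddhhhhyZS => ddhhhhyhyS => ddhhhhyhyd

S => ZS   [S -> Z S]
ZS => SCS   [Z -> S C]
SCS => dCS   [S -> d]
dCS => dEhS   [C -> E h]
dEhS => ddhhhS   [E -> d h h]
ddhhhS => ddhhhZS   [S -> Z S]
ddhhhZS => ddhhhhyS   [Z -> h y]
ddhhhhyS => ddhhhhyZS   [S -> Z S]
ddhhhhyZS => ddhhhhyhyS   [Z -> h y]
ddhhhhyhyS => ddhhhhyhyd   [S -> d]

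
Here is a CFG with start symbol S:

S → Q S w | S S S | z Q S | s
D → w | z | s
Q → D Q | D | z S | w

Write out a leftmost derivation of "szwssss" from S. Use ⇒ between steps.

S ⇒ SSS ⇒ SSSSS ⇒ sSSSS ⇒ szQSSSS ⇒ szwSSSS ⇒ szwsSSS ⇒ szwssSS ⇒ szwsssS ⇒ szwssss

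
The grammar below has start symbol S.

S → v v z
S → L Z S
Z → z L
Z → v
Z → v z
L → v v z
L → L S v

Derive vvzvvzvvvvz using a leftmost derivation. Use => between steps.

S => LZS   [S → L Z S]
LZS => LSvZS   [L → L S v]
LSvZS => vvzSvZS   [L → v v z]
vvzSvZS => vvzvvzvZS   [S → v v z]
vvzvvzvZS => vvzvvzvvS   [Z → v]
vvzvvzvvS => vvzvvzvvvvz   [S → v v z]

S => LZS => LSvZS => vvzSvZS => vvzvvzvZS => vvzvvzvvS => vvzvvzvvvvz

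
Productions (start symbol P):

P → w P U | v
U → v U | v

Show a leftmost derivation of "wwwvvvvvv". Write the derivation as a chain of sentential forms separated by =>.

P => wPU => wwPUU => wwwPUUU => wwwvUUU => wwwvvUU => wwwvvvUU => wwwvvvvU => wwwvvvvvU => wwwvvvvvv

P => wPU   [P → w P U]
wPU => wwPUU   [P → w P U]
wwPUU => wwwPUUU   [P → w P U]
wwwPUUU => wwwvUUU   [P → v]
wwwvUUU => wwwvvUU   [U → v]
wwwvvUU => wwwvvvUU   [U → v U]
wwwvvvUU => wwwvvvvU   [U → v]
wwwvvvvU => wwwvvvvvU   [U → v U]
wwwvvvvvU => wwwvvvvvv   [U → v]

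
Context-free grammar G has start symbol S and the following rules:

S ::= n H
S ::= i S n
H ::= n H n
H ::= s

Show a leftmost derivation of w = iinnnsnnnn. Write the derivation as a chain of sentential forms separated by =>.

S => iSn => iiSnn => iinHnn => iinnHnnn => iinnnHnnnn => iinnnsnnnn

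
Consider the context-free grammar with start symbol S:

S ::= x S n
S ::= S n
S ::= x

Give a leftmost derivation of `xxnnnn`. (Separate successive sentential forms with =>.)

S => Sn => xSnn => xSnnn => xSnnnn => xxnnnn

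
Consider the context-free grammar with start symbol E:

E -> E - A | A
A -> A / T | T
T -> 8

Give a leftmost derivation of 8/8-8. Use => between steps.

E=>E-A=>A-A=>A/T-A=>T/T-A=>8/T-A=>8/8-A=>8/8-T=>8/8-8

E => E-A   [E -> E - A]
E-A => A-A   [E -> A]
A-A => A/T-A   [A -> A / T]
A/T-A => T/T-A   [A -> T]
T/T-A => 8/T-A   [T -> 8]
8/T-A => 8/8-A   [T -> 8]
8/8-A => 8/8-T   [A -> T]
8/8-T => 8/8-8   [T -> 8]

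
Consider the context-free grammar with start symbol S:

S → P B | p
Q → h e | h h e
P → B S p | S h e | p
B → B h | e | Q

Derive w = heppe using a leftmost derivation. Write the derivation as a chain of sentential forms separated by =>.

S => PB => BSpB => QSpB => heSpB => heppB => heppe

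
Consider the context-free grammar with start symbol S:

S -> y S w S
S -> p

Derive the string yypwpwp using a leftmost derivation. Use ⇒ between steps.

S ⇒ ySwS ⇒ yySwSwS ⇒ yypwSwS ⇒ yypwpwS ⇒ yypwpwp

S ⇒ ySwS   [S -> y S w S]
ySwS ⇒ yySwSwS   [S -> y S w S]
yySwSwS ⇒ yypwSwS   [S -> p]
yypwSwS ⇒ yypwpwS   [S -> p]
yypwpwS ⇒ yypwpwp   [S -> p]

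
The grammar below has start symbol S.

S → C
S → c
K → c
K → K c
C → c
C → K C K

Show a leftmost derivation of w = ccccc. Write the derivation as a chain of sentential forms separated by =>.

S => C   [S → C]
C => KCK   [C → K C K]
KCK => KcCK   [K → K c]
KcCK => KccCK   [K → K c]
KccCK => cccCK   [K → c]
cccCK => ccccK   [C → c]
ccccK => ccccc   [K → c]

S => C => KCK => KcCK => KccCK => cccCK => ccccK => ccccc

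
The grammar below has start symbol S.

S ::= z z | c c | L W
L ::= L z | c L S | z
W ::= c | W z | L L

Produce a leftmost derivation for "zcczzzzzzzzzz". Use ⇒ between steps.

S⇒LW⇒zW⇒zWz⇒zLLz⇒zLzLz⇒zcLSzLz⇒zccLSSzLz⇒zccLzSSzLz⇒zccLzzSSzLz⇒zcczzzSSzLz⇒zcczzzzzSzLz⇒zcczzzzzzzzLz⇒zcczzzzzzzzzz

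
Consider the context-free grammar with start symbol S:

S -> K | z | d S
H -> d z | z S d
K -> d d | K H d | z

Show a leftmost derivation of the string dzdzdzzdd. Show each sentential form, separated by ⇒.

S ⇒ dS   [S -> d S]
dS ⇒ dK   [S -> K]
dK ⇒ dKHd   [K -> K H d]
dKHd ⇒ dKHdHd   [K -> K H d]
dKHdHd ⇒ dzHdHd   [K -> z]
dzHdHd ⇒ dzdzdHd   [H -> d z]
dzdzdHd ⇒ dzdzdzSdd   [H -> z S d]
dzdzdzSdd ⇒ dzdzdzzdd   [S -> z]

S ⇒ dS ⇒ dK ⇒ dKHd ⇒ dKHdHd ⇒ dzHdHd ⇒ dzdzdHd ⇒ dzdzdzSdd ⇒ dzdzdzzdd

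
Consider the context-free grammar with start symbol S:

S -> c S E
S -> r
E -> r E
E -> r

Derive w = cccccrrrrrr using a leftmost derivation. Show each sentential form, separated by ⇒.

S⇒cSE⇒ccSEE⇒cccSEEE⇒ccccSEEEE⇒cccccSEEEEE⇒cccccrEEEEE⇒cccccrrEEEE⇒cccccrrrEEE⇒cccccrrrrEE⇒cccccrrrrrE⇒cccccrrrrrr

S ⇒ cSE   [S -> c S E]
cSE ⇒ ccSEE   [S -> c S E]
ccSEE ⇒ cccSEEE   [S -> c S E]
cccSEEE ⇒ ccccSEEEE   [S -> c S E]
ccccSEEEE ⇒ cccccSEEEEE   [S -> c S E]
cccccSEEEEE ⇒ cccccrEEEEE   [S -> r]
cccccrEEEEE ⇒ cccccrrEEEE   [E -> r]
cccccrrEEEE ⇒ cccccrrrEEE   [E -> r]
cccccrrrEEE ⇒ cccccrrrrEE   [E -> r]
cccccrrrrEE ⇒ cccccrrrrrE   [E -> r]
cccccrrrrrE ⇒ cccccrrrrrr   [E -> r]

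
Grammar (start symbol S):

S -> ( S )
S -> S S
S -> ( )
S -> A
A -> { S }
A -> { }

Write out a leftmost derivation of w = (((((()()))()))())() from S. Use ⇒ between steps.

S ⇒ SS   [S -> S S]
SS ⇒ (S)S   [S -> ( S )]
(S)S ⇒ (SS)S   [S -> S S]
(SS)S ⇒ ((S)S)S   [S -> ( S )]
((S)S)S ⇒ (((S))S)S   [S -> ( S )]
(((S))S)S ⇒ (((SS))S)S   [S -> S S]
(((SS))S)S ⇒ ((((S)S))S)S   [S -> ( S )]
((((S)S))S)S ⇒ (((((S))S))S)S   [S -> ( S )]
(((((S))S))S)S ⇒ (((((SS))S))S)S   [S -> S S]
(((((SS))S))S)S ⇒ (((((()S))S))S)S   [S -> ( )]
(((((()S))S))S)S ⇒ (((((()()))S))S)S   [S -> ( )]
(((((()()))S))S)S ⇒ (((((()()))()))S)S   [S -> ( )]
(((((()()))()))S)S ⇒ (((((()()))()))())S   [S -> ( )]
(((((()()))()))())S ⇒ (((((()()))()))())()   [S -> ( )]

S ⇒ SS ⇒ (S)S ⇒ (SS)S ⇒ ((S)S)S ⇒ (((S))S)S ⇒ (((SS))S)S ⇒ ((((S)S))S)S ⇒ (((((S))S))S)S ⇒ (((((SS))S))S)S ⇒ (((((()S))S))S)S ⇒ (((((()()))S))S)S ⇒ (((((()()))()))S)S ⇒ (((((()()))()))())S ⇒ (((((()()))()))())()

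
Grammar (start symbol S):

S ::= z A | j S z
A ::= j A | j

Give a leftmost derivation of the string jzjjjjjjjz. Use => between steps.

S => jSz => jzAz => jzjAz => jzjjAz => jzjjjAz => jzjjjjAz => jzjjjjjAz => jzjjjjjjAz => jzjjjjjjjz

S => jSz   [S ::= j S z]
jSz => jzAz   [S ::= z A]
jzAz => jzjAz   [A ::= j A]
jzjAz => jzjjAz   [A ::= j A]
jzjjAz => jzjjjAz   [A ::= j A]
jzjjjAz => jzjjjjAz   [A ::= j A]
jzjjjjAz => jzjjjjjAz   [A ::= j A]
jzjjjjjAz => jzjjjjjjAz   [A ::= j A]
jzjjjjjjAz => jzjjjjjjjz   [A ::= j]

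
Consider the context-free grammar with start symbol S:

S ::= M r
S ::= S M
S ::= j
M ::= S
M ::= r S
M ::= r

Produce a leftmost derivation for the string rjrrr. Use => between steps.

S => Mr   [S ::= M r]
Mr => rSr   [M ::= r S]
rSr => rMrr   [S ::= M r]
rMrr => rSrr   [M ::= S]
rSrr => rMrrr   [S ::= M r]
rMrrr => rSrrr   [M ::= S]
rSrrr => rjrrr   [S ::= j]

S => Mr => rSr => rMrr => rSrr => rMrrr => rSrrr => rjrrr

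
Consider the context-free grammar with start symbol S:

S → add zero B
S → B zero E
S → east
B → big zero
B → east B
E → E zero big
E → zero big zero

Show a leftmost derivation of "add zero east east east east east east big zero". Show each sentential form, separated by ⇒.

S ⇒ add zero B   [S → add zero B]
add zero B ⇒ add zero east B   [B → east B]
add zero east B ⇒ add zero east east B   [B → east B]
add zero east east B ⇒ add zero east east east B   [B → east B]
add zero east east east B ⇒ add zero east east east east B   [B → east B]
add zero east east east east B ⇒ add zero east east east east east B   [B → east B]
add zero east east east east east B ⇒ add zero east east east east east east B   [B → east B]
add zero east east east east east east B ⇒ add zero east east east east east east big zero   [B → big zero]

S ⇒ add zero B ⇒ add zero east B ⇒ add zero east east B ⇒ add zero east east east B ⇒ add zero east east east east B ⇒ add zero east east east east east B ⇒ add zero east east east east east east B ⇒ add zero east east east east east east big zero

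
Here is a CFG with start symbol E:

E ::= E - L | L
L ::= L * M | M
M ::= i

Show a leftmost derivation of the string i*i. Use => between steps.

E => L   [E ::= L]
L => L*M   [L ::= L * M]
L*M => M*M   [L ::= M]
M*M => i*M   [M ::= i]
i*M => i*i   [M ::= i]

E => L => L*M => M*M => i*M => i*i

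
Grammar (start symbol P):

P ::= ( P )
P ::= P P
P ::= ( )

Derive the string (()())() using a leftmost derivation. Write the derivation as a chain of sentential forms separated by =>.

P => PP => (P)P => (PP)P => (()P)P => (()())P => (()())()

P => PP   [P ::= P P]
PP => (P)P   [P ::= ( P )]
(P)P => (PP)P   [P ::= P P]
(PP)P => (()P)P   [P ::= ( )]
(()P)P => (()())P   [P ::= ( )]
(()())P => (()())()   [P ::= ( )]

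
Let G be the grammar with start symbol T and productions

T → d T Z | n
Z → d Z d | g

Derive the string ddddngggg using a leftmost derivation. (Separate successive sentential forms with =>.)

T => dTZ   [T → d T Z]
dTZ => ddTZZ   [T → d T Z]
ddTZZ => dddTZZZ   [T → d T Z]
dddTZZZ => ddddTZZZZ   [T → d T Z]
ddddTZZZZ => ddddnZZZZ   [T → n]
ddddnZZZZ => ddddngZZZ   [Z → g]
ddddngZZZ => ddddnggZZ   [Z → g]
ddddnggZZ => ddddngggZ   [Z → g]
ddddngggZ => ddddngggg   [Z → g]

T=>dTZ=>ddTZZ=>dddTZZZ=>ddddTZZZZ=>ddddnZZZZ=>ddddngZZZ=>ddddnggZZ=>ddddngggZ=>ddddngggg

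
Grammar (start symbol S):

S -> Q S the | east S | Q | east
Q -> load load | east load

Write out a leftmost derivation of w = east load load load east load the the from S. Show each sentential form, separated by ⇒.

S ⇒ Q S the ⇒ east load S the ⇒ east load Q S the the ⇒ east load load load S the the ⇒ east load load load Q the the ⇒ east load load load east load the the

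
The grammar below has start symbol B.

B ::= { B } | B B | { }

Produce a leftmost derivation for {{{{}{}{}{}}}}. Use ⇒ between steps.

B⇒{B}⇒{{B}}⇒{{{B}}}⇒{{{BB}}}⇒{{{BBB}}}⇒{{{BBBB}}}⇒{{{{}BBB}}}⇒{{{{}{}BB}}}⇒{{{{}{}{}B}}}⇒{{{{}{}{}{}}}}

B ⇒ {B}   [B ::= { B }]
{B} ⇒ {{B}}   [B ::= { B }]
{{B}} ⇒ {{{B}}}   [B ::= { B }]
{{{B}}} ⇒ {{{BB}}}   [B ::= B B]
{{{BB}}} ⇒ {{{BBB}}}   [B ::= B B]
{{{BBB}}} ⇒ {{{BBBB}}}   [B ::= B B]
{{{BBBB}}} ⇒ {{{{}BBB}}}   [B ::= { }]
{{{{}BBB}}} ⇒ {{{{}{}BB}}}   [B ::= { }]
{{{{}{}BB}}} ⇒ {{{{}{}{}B}}}   [B ::= { }]
{{{{}{}{}B}}} ⇒ {{{{}{}{}{}}}}   [B ::= { }]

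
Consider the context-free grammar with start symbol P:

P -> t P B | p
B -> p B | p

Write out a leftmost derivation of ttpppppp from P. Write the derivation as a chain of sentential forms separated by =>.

P => tPB   [P -> t P B]
tPB => ttPBB   [P -> t P B]
ttPBB => ttpBB   [P -> p]
ttpBB => ttppBB   [B -> p B]
ttppBB => ttpppBB   [B -> p B]
ttpppBB => ttppppBB   [B -> p B]
ttppppBB => ttpppppB   [B -> p]
ttpppppB => ttpppppp   [B -> p]

P => tPB => ttPBB => ttpBB => ttppBB => ttpppBB => ttppppBB => ttpppppB => ttpppppp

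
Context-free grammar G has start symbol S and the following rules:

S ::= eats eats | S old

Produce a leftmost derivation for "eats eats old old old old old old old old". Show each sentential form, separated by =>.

S => S old => S old old => S old old old => S old old old old => S old old old old old => S old old old old old old => S old old old old old old old => S old old old old old old old old => eats eats old old old old old old old old

S => S old   [S ::= S old]
S old => S old old   [S ::= S old]
S old old => S old old old   [S ::= S old]
S old old old => S old old old old   [S ::= S old]
S old old old old => S old old old old old   [S ::= S old]
S old old old old old => S old old old old old old   [S ::= S old]
S old old old old old old => S old old old old old old old   [S ::= S old]
S old old old old old old old => S old old old old old old old old   [S ::= S old]
S old old old old old old old old => eats eats old old old old old old old old   [S ::= eats eats]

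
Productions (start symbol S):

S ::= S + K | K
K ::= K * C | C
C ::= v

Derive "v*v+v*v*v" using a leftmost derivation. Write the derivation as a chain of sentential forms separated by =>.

S => S+K => K+K => K*C+K => C*C+K => v*C+K => v*v+K => v*v+K*C => v*v+K*C*C => v*v+C*C*C => v*v+v*C*C => v*v+v*v*C => v*v+v*v*v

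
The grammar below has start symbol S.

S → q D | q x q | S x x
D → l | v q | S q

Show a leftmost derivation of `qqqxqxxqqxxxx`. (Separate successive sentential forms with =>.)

S=>Sxx=>Sxxxx=>qDxxxx=>qSqxxxx=>qqDqxxxx=>qqSqqxxxx=>qqSxxqqxxxx=>qqqxqxxqqxxxx

S => Sxx   [S → S x x]
Sxx => Sxxxx   [S → S x x]
Sxxxx => qDxxxx   [S → q D]
qDxxxx => qSqxxxx   [D → S q]
qSqxxxx => qqDqxxxx   [S → q D]
qqDqxxxx => qqSqqxxxx   [D → S q]
qqSqqxxxx => qqSxxqqxxxx   [S → S x x]
qqSxxqqxxxx => qqqxqxxqqxxxx   [S → q x q]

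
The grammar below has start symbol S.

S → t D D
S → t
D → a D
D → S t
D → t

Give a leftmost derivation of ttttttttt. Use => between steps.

S => tDD   [S → t D D]
tDD => tStD   [D → S t]
tStD => ttDDtD   [S → t D D]
ttDDtD => ttStDtD   [D → S t]
ttStDtD => tttDDtDtD   [S → t D D]
tttDDtDtD => ttttDtDtD   [D → t]
ttttDtDtD => ttttttDtD   [D → t]
ttttttDtD => ttttttttD   [D → t]
ttttttttD => ttttttttt   [D → t]

S => tDD => tStD => ttDDtD => ttStDtD => tttDDtDtD => ttttDtDtD => ttttttDtD => ttttttttD => ttttttttt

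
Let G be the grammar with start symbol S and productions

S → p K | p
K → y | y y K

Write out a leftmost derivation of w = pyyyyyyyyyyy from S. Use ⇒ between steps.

S ⇒ pK   [S → p K]
pK ⇒ pyyK   [K → y y K]
pyyK ⇒ pyyyyK   [K → y y K]
pyyyyK ⇒ pyyyyyyK   [K → y y K]
pyyyyyyK ⇒ pyyyyyyyyK   [K → y y K]
pyyyyyyyyK ⇒ pyyyyyyyyyyK   [K → y y K]
pyyyyyyyyyyK ⇒ pyyyyyyyyyyy   [K → y]

S ⇒ pK ⇒ pyyK ⇒ pyyyyK ⇒ pyyyyyyK ⇒ pyyyyyyyyK ⇒ pyyyyyyyyyyK ⇒ pyyyyyyyyyyy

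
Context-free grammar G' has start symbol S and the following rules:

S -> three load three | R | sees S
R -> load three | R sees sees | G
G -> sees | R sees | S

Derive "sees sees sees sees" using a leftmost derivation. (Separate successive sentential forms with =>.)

S => R   [S -> R]
R => G   [R -> G]
G => R sees   [G -> R sees]
R sees => R sees sees sees   [R -> R sees sees]
R sees sees sees => G sees sees sees   [R -> G]
G sees sees sees => sees sees sees sees   [G -> sees]

S => R => G => R sees => R sees sees sees => G sees sees sees => sees sees sees sees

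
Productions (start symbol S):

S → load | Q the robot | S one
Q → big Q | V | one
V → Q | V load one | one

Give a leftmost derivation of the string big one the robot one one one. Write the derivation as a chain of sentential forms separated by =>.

S => S one => S one one => S one one one => Q the robot one one one => big Q the robot one one one => big one the robot one one one

S => S one   [S → S one]
S one => S one one   [S → S one]
S one one => S one one one   [S → S one]
S one one one => Q the robot one one one   [S → Q the robot]
Q the robot one one one => big Q the robot one one one   [Q → big Q]
big Q the robot one one one => big one the robot one one one   [Q → one]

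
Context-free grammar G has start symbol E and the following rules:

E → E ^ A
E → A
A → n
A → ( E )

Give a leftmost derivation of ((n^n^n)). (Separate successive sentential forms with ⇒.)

E ⇒ A   [E → A]
A ⇒ (E)   [A → ( E )]
(E) ⇒ (A)   [E → A]
(A) ⇒ ((E))   [A → ( E )]
((E)) ⇒ ((E^A))   [E → E ^ A]
((E^A)) ⇒ ((E^A^A))   [E → E ^ A]
((E^A^A)) ⇒ ((A^A^A))   [E → A]
((A^A^A)) ⇒ ((n^A^A))   [A → n]
((n^A^A)) ⇒ ((n^n^A))   [A → n]
((n^n^A)) ⇒ ((n^n^n))   [A → n]

E ⇒ A ⇒ (E) ⇒ (A) ⇒ ((E)) ⇒ ((E^A)) ⇒ ((E^A^A)) ⇒ ((A^A^A)) ⇒ ((n^A^A)) ⇒ ((n^n^A)) ⇒ ((n^n^n))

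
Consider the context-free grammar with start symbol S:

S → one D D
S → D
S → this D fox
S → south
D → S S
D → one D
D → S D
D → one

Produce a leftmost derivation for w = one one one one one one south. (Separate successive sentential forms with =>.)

S => D => S S => one D D S => one S D D S => one one D D D D S => one one one D D D S => one one one one D D S => one one one one one D S => one one one one one one S => one one one one one one south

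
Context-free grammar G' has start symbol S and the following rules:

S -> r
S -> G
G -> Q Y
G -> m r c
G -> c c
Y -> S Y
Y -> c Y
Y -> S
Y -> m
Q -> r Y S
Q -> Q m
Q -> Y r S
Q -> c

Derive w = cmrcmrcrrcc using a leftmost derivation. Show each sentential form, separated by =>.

S => G   [S -> G]
G => QY   [G -> Q Y]
QY => YrSY   [Q -> Y r S]
YrSY => cYrSY   [Y -> c Y]
cYrSY => cSYrSY   [Y -> S Y]
cSYrSY => cGYrSY   [S -> G]
cGYrSY => cmrcYrSY   [G -> m r c]
cmrcYrSY => cmrcSrSY   [Y -> S]
cmrcSrSY => cmrcGrSY   [S -> G]
cmrcGrSY => cmrcmrcrSY   [G -> m r c]
cmrcmrcrSY => cmrcmrcrrY   [S -> r]
cmrcmrcrrY => cmrcmrcrrS   [Y -> S]
cmrcmrcrrS => cmrcmrcrrG   [S -> G]
cmrcmrcrrG => cmrcmrcrrcc   [G -> c c]

S => G => QY => YrSY => cYrSY => cSYrSY => cGYrSY => cmrcYrSY => cmrcSrSY => cmrcGrSY => cmrcmrcrSY => cmrcmrcrrY => cmrcmrcrrS => cmrcmrcrrG => cmrcmrcrrcc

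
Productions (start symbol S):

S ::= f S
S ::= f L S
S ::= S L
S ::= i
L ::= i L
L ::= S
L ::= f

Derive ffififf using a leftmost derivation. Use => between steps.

S => fS   [S ::= f S]
fS => fSL   [S ::= S L]
fSL => fSLL   [S ::= S L]
fSLL => ffLSLL   [S ::= f L S]
ffLSLL => ffiLSLL   [L ::= i L]
ffiLSLL => ffifSLL   [L ::= f]
ffifSLL => ffifiLL   [S ::= i]
ffifiLL => ffififL   [L ::= f]
ffififL => ffififf   [L ::= f]

S=>fS=>fSL=>fSLL=>ffLSLL=>ffiLSLL=>ffifSLL=>ffifiLL=>ffififL=>ffififf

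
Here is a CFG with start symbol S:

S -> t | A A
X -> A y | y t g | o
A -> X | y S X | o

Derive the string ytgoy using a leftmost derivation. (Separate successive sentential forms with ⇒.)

S ⇒ AA ⇒ XA ⇒ ytgA ⇒ ytgX ⇒ ytgAy ⇒ ytgoy

S ⇒ AA   [S -> A A]
AA ⇒ XA   [A -> X]
XA ⇒ ytgA   [X -> y t g]
ytgA ⇒ ytgX   [A -> X]
ytgX ⇒ ytgAy   [X -> A y]
ytgAy ⇒ ytgoy   [A -> o]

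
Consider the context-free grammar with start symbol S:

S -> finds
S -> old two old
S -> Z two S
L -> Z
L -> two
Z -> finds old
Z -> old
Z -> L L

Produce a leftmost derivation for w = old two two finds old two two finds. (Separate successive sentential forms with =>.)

S => Z two S   [S -> Z two S]
Z two S => L L two S   [Z -> L L]
L L two S => Z L two S   [L -> Z]
Z L two S => old L two S   [Z -> old]
old L two S => old two two S   [L -> two]
old two two S => old two two Z two S   [S -> Z two S]
old two two Z two S => old two two L L two S   [Z -> L L]
old two two L L two S => old two two Z L two S   [L -> Z]
old two two Z L two S => old two two finds old L two S   [Z -> finds old]
old two two finds old L two S => old two two finds old two two S   [L -> two]
old two two finds old two two S => old two two finds old two two finds   [S -> finds]

S => Z two S => L L two S => Z L two S => old L two S => old two two S => old two two Z two S => old two two L L two S => old two two Z L two S => old two two finds old L two S => old two two finds old two two S => old two two finds old two two finds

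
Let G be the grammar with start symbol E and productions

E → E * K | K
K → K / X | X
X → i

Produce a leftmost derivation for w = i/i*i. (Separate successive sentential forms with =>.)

E => E*K => K*K => K/X*K => X/X*K => i/X*K => i/i*K => i/i*X => i/i*i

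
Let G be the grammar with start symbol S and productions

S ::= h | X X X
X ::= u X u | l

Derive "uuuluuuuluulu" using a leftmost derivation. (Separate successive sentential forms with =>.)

S => XXX   [S ::= X X X]
XXX => uXuXX   [X ::= u X u]
uXuXX => uuXuuXX   [X ::= u X u]
uuXuuXX => uuuXuuuXX   [X ::= u X u]
uuuXuuuXX => uuuluuuXX   [X ::= l]
uuuluuuXX => uuuluuuuXuX   [X ::= u X u]
uuuluuuuXuX => uuuluuuuluX   [X ::= l]
uuuluuuuluX => uuuluuuuluuXu   [X ::= u X u]
uuuluuuuluuXu => uuuluuuuluulu   [X ::= l]

S => XXX => uXuXX => uuXuuXX => uuuXuuuXX => uuuluuuXX => uuuluuuuXuX => uuuluuuuluX => uuuluuuuluuXu => uuuluuuuluulu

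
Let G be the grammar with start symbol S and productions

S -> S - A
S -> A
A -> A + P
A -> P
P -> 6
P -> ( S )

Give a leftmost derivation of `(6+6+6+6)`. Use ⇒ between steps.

S⇒A⇒P⇒(S)⇒(A)⇒(A+P)⇒(A+P+P)⇒(A+P+P+P)⇒(P+P+P+P)⇒(6+P+P+P)⇒(6+6+P+P)⇒(6+6+6+P)⇒(6+6+6+6)

S ⇒ A   [S -> A]
A ⇒ P   [A -> P]
P ⇒ (S)   [P -> ( S )]
(S) ⇒ (A)   [S -> A]
(A) ⇒ (A+P)   [A -> A + P]
(A+P) ⇒ (A+P+P)   [A -> A + P]
(A+P+P) ⇒ (A+P+P+P)   [A -> A + P]
(A+P+P+P) ⇒ (P+P+P+P)   [A -> P]
(P+P+P+P) ⇒ (6+P+P+P)   [P -> 6]
(6+P+P+P) ⇒ (6+6+P+P)   [P -> 6]
(6+6+P+P) ⇒ (6+6+6+P)   [P -> 6]
(6+6+6+P) ⇒ (6+6+6+6)   [P -> 6]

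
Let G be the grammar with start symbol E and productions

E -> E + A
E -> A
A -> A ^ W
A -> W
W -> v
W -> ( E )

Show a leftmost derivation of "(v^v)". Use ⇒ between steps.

E ⇒ A ⇒ W ⇒ (E) ⇒ (A) ⇒ (A^W) ⇒ (W^W) ⇒ (v^W) ⇒ (v^v)

E ⇒ A   [E -> A]
A ⇒ W   [A -> W]
W ⇒ (E)   [W -> ( E )]
(E) ⇒ (A)   [E -> A]
(A) ⇒ (A^W)   [A -> A ^ W]
(A^W) ⇒ (W^W)   [A -> W]
(W^W) ⇒ (v^W)   [W -> v]
(v^W) ⇒ (v^v)   [W -> v]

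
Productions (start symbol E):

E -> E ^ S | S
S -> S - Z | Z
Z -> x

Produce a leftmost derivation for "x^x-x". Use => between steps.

E => E^S   [E -> E ^ S]
E^S => S^S   [E -> S]
S^S => Z^S   [S -> Z]
Z^S => x^S   [Z -> x]
x^S => x^S-Z   [S -> S - Z]
x^S-Z => x^Z-Z   [S -> Z]
x^Z-Z => x^x-Z   [Z -> x]
x^x-Z => x^x-x   [Z -> x]

E => E^S => S^S => Z^S => x^S => x^S-Z => x^Z-Z => x^x-Z => x^x-x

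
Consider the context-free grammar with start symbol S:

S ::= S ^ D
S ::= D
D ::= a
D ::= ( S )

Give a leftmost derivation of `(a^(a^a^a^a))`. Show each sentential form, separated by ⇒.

S ⇒ D ⇒ (S) ⇒ (S^D) ⇒ (D^D) ⇒ (a^D) ⇒ (a^(S)) ⇒ (a^(S^D)) ⇒ (a^(S^D^D)) ⇒ (a^(S^D^D^D)) ⇒ (a^(D^D^D^D)) ⇒ (a^(a^D^D^D)) ⇒ (a^(a^a^D^D)) ⇒ (a^(a^a^a^D)) ⇒ (a^(a^a^a^a))

S ⇒ D   [S ::= D]
D ⇒ (S)   [D ::= ( S )]
(S) ⇒ (S^D)   [S ::= S ^ D]
(S^D) ⇒ (D^D)   [S ::= D]
(D^D) ⇒ (a^D)   [D ::= a]
(a^D) ⇒ (a^(S))   [D ::= ( S )]
(a^(S)) ⇒ (a^(S^D))   [S ::= S ^ D]
(a^(S^D)) ⇒ (a^(S^D^D))   [S ::= S ^ D]
(a^(S^D^D)) ⇒ (a^(S^D^D^D))   [S ::= S ^ D]
(a^(S^D^D^D)) ⇒ (a^(D^D^D^D))   [S ::= D]
(a^(D^D^D^D)) ⇒ (a^(a^D^D^D))   [D ::= a]
(a^(a^D^D^D)) ⇒ (a^(a^a^D^D))   [D ::= a]
(a^(a^a^D^D)) ⇒ (a^(a^a^a^D))   [D ::= a]
(a^(a^a^a^D)) ⇒ (a^(a^a^a^a))   [D ::= a]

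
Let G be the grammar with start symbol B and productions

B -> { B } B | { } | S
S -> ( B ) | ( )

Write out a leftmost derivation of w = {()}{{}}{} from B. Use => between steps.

B => {B}B   [B -> { B } B]
{B}B => {S}B   [B -> S]
{S}B => {()}B   [S -> ( )]
{()}B => {()}{B}B   [B -> { B } B]
{()}{B}B => {()}{{}}B   [B -> { }]
{()}{{}}B => {()}{{}}{}   [B -> { }]

B => {B}B => {S}B => {()}B => {()}{B}B => {()}{{}}B => {()}{{}}{}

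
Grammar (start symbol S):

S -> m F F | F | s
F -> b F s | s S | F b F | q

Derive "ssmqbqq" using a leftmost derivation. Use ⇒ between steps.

S ⇒ F   [S -> F]
F ⇒ sS   [F -> s S]
sS ⇒ sF   [S -> F]
sF ⇒ ssS   [F -> s S]
ssS ⇒ ssmFF   [S -> m F F]
ssmFF ⇒ ssmFbFF   [F -> F b F]
ssmFbFF ⇒ ssmqbFF   [F -> q]
ssmqbFF ⇒ ssmqbqF   [F -> q]
ssmqbqF ⇒ ssmqbqq   [F -> q]

S ⇒ F ⇒ sS ⇒ sF ⇒ ssS ⇒ ssmFF ⇒ ssmFbFF ⇒ ssmqbFF ⇒ ssmqbqF ⇒ ssmqbqq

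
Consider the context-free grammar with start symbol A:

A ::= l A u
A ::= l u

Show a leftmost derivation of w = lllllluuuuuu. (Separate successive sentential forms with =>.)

A=>lAu=>llAuu=>lllAuuu=>llllAuuuu=>lllllAuuuuu=>lllllluuuuuu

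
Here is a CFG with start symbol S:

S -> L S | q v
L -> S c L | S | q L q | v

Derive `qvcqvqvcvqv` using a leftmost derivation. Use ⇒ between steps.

S ⇒ LS ⇒ ScLS ⇒ LScLS ⇒ ScLScLS ⇒ qvcLScLS ⇒ qvcSScLS ⇒ qvcqvScLS ⇒ qvcqvqvcLS ⇒ qvcqvqvcvS ⇒ qvcqvqvcvqv

S ⇒ LS   [S -> L S]
LS ⇒ ScLS   [L -> S c L]
ScLS ⇒ LScLS   [S -> L S]
LScLS ⇒ ScLScLS   [L -> S c L]
ScLScLS ⇒ qvcLScLS   [S -> q v]
qvcLScLS ⇒ qvcSScLS   [L -> S]
qvcSScLS ⇒ qvcqvScLS   [S -> q v]
qvcqvScLS ⇒ qvcqvqvcLS   [S -> q v]
qvcqvqvcLS ⇒ qvcqvqvcvS   [L -> v]
qvcqvqvcvS ⇒ qvcqvqvcvqv   [S -> q v]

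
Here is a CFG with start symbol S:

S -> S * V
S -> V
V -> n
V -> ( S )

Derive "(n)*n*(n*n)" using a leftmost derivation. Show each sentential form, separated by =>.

S => S*V => S*V*V => V*V*V => (S)*V*V => (V)*V*V => (n)*V*V => (n)*n*V => (n)*n*(S) => (n)*n*(S*V) => (n)*n*(V*V) => (n)*n*(n*V) => (n)*n*(n*n)

S => S*V   [S -> S * V]
S*V => S*V*V   [S -> S * V]
S*V*V => V*V*V   [S -> V]
V*V*V => (S)*V*V   [V -> ( S )]
(S)*V*V => (V)*V*V   [S -> V]
(V)*V*V => (n)*V*V   [V -> n]
(n)*V*V => (n)*n*V   [V -> n]
(n)*n*V => (n)*n*(S)   [V -> ( S )]
(n)*n*(S) => (n)*n*(S*V)   [S -> S * V]
(n)*n*(S*V) => (n)*n*(V*V)   [S -> V]
(n)*n*(V*V) => (n)*n*(n*V)   [V -> n]
(n)*n*(n*V) => (n)*n*(n*n)   [V -> n]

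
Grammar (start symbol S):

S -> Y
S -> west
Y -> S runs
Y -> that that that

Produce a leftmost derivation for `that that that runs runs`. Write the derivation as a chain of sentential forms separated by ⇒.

S ⇒ Y ⇒ S runs ⇒ Y runs ⇒ S runs runs ⇒ Y runs runs ⇒ that that that runs runs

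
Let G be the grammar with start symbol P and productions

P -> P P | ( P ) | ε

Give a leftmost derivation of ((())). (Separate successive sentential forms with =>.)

P=>(P)=>(PP)=>(PPP)=>(PPPP)=>(PPPPP)=>((P)PPPP)=>((PP)PPPP)=>(((P)P)PPPP)=>((()P)PPPP)=>((())PPPP)=>((())PPP)=>((())PP)=>((())P)=>((()))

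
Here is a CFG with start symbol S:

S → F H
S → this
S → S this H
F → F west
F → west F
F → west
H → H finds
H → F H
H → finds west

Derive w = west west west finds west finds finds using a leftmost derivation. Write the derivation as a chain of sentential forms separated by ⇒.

S ⇒ F H ⇒ F west H ⇒ west west H ⇒ west west H finds ⇒ west west H finds finds ⇒ west west F H finds finds ⇒ west west west H finds finds ⇒ west west west finds west finds finds

S ⇒ F H   [S → F H]
F H ⇒ F west H   [F → F west]
F west H ⇒ west west H   [F → west]
west west H ⇒ west west H finds   [H → H finds]
west west H finds ⇒ west west H finds finds   [H → H finds]
west west H finds finds ⇒ west west F H finds finds   [H → F H]
west west F H finds finds ⇒ west west west H finds finds   [F → west]
west west west H finds finds ⇒ west west west finds west finds finds   [H → finds west]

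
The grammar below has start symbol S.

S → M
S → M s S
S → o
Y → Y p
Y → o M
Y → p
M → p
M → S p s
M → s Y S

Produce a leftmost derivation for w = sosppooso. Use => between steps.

S => MsS => sYSsS => soMSsS => sosYSSsS => sosYpSSsS => sosppSSsS => sosppoSsS => sosppoosS => sosppooso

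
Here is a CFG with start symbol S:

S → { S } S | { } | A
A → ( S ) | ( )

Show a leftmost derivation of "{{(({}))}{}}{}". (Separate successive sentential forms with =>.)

S => {S}S => {{S}S}S => {{A}S}S => {{(S)}S}S => {{(A)}S}S => {{((S))}S}S => {{(({}))}S}S => {{(({}))}{}}S => {{(({}))}{}}{}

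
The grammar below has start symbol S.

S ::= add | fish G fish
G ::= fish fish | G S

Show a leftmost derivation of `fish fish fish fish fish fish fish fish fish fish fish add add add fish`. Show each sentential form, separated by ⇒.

S ⇒ fish G fish ⇒ fish G S fish ⇒ fish G S S fish ⇒ fish G S S S fish ⇒ fish G S S S S fish ⇒ fish G S S S S S fish ⇒ fish fish fish S S S S S fish ⇒ fish fish fish fish G fish S S S S fish ⇒ fish fish fish fish fish fish fish S S S S fish ⇒ fish fish fish fish fish fish fish fish G fish S S S fish ⇒ fish fish fish fish fish fish fish fish fish fish fish S S S fish ⇒ fish fish fish fish fish fish fish fish fish fish fish add S S fish ⇒ fish fish fish fish fish fish fish fish fish fish fish add add S fish ⇒ fish fish fish fish fish fish fish fish fish fish fish add add add fish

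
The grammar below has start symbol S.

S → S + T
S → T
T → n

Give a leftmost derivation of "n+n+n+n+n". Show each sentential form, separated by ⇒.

S ⇒ S+T ⇒ S+T+T ⇒ S+T+T+T ⇒ S+T+T+T+T ⇒ T+T+T+T+T ⇒ n+T+T+T+T ⇒ n+n+T+T+T ⇒ n+n+n+T+T ⇒ n+n+n+n+T ⇒ n+n+n+n+n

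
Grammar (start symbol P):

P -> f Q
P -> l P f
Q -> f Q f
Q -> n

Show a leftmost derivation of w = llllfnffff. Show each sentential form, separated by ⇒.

P ⇒ lPf ⇒ llPff ⇒ lllPfff ⇒ llllPffff ⇒ llllfQffff ⇒ llllfnffff

P ⇒ lPf   [P -> l P f]
lPf ⇒ llPff   [P -> l P f]
llPff ⇒ lllPfff   [P -> l P f]
lllPfff ⇒ llllPffff   [P -> l P f]
llllPffff ⇒ llllfQffff   [P -> f Q]
llllfQffff ⇒ llllfnffff   [Q -> n]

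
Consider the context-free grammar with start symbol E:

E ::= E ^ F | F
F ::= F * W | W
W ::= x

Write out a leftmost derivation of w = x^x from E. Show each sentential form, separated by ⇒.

E ⇒ E^F ⇒ F^F ⇒ W^F ⇒ x^F ⇒ x^W ⇒ x^x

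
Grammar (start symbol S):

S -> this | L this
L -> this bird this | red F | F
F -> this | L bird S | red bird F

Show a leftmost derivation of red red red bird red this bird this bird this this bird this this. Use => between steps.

S => L this => red F this => red L bird S this => red red F bird S this => red red red bird F bird S this => red red red bird L bird S bird S this => red red red bird red F bird S bird S this => red red red bird red this bird S bird S this => red red red bird red this bird L this bird S this => red red red bird red this bird this bird this this bird S this => red red red bird red this bird this bird this this bird this this

S => L this   [S -> L this]
L this => red F this   [L -> red F]
red F this => red L bird S this   [F -> L bird S]
red L bird S this => red red F bird S this   [L -> red F]
red red F bird S this => red red red bird F bird S this   [F -> red bird F]
red red red bird F bird S this => red red red bird L bird S bird S this   [F -> L bird S]
red red red bird L bird S bird S this => red red red bird red F bird S bird S this   [L -> red F]
red red red bird red F bird S bird S this => red red red bird red this bird S bird S this   [F -> this]
red red red bird red this bird S bird S this => red red red bird red this bird L this bird S this   [S -> L this]
red red red bird red this bird L this bird S this => red red red bird red this bird this bird this this bird S this   [L -> this bird this]
red red red bird red this bird this bird this this bird S this => red red red bird red this bird this bird this this bird this this   [S -> this]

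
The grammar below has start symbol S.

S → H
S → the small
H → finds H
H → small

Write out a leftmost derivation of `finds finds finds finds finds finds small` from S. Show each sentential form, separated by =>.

S => H => finds H => finds finds H => finds finds finds H => finds finds finds finds H => finds finds finds finds finds H => finds finds finds finds finds finds H => finds finds finds finds finds finds small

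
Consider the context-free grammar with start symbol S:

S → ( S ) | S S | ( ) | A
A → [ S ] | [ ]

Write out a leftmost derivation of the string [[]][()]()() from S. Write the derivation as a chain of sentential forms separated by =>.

S=>SS=>SSS=>ASS=>[S]SS=>[A]SS=>[[]]SS=>[[]]SSS=>[[]]ASS=>[[]][S]SS=>[[]][()]SS=>[[]][()]()S=>[[]][()]()()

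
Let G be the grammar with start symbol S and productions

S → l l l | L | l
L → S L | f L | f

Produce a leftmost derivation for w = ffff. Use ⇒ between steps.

S ⇒ L ⇒ SL ⇒ LL ⇒ fL ⇒ ffL ⇒ fffL ⇒ ffff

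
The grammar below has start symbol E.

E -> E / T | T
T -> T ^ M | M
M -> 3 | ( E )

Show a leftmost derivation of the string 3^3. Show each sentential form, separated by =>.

E => T   [E -> T]
T => T^M   [T -> T ^ M]
T^M => M^M   [T -> M]
M^M => 3^M   [M -> 3]
3^M => 3^3   [M -> 3]

E => T => T^M => M^M => 3^M => 3^3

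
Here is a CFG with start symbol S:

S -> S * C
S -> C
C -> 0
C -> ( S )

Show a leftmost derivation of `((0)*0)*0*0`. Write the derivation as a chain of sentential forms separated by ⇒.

S ⇒ S*C   [S -> S * C]
S*C ⇒ S*C*C   [S -> S * C]
S*C*C ⇒ C*C*C   [S -> C]
C*C*C ⇒ (S)*C*C   [C -> ( S )]
(S)*C*C ⇒ (S*C)*C*C   [S -> S * C]
(S*C)*C*C ⇒ (C*C)*C*C   [S -> C]
(C*C)*C*C ⇒ ((S)*C)*C*C   [C -> ( S )]
((S)*C)*C*C ⇒ ((C)*C)*C*C   [S -> C]
((C)*C)*C*C ⇒ ((0)*C)*C*C   [C -> 0]
((0)*C)*C*C ⇒ ((0)*0)*C*C   [C -> 0]
((0)*0)*C*C ⇒ ((0)*0)*0*C   [C -> 0]
((0)*0)*0*C ⇒ ((0)*0)*0*0   [C -> 0]

S⇒S*C⇒S*C*C⇒C*C*C⇒(S)*C*C⇒(S*C)*C*C⇒(C*C)*C*C⇒((S)*C)*C*C⇒((C)*C)*C*C⇒((0)*C)*C*C⇒((0)*0)*C*C⇒((0)*0)*0*C⇒((0)*0)*0*0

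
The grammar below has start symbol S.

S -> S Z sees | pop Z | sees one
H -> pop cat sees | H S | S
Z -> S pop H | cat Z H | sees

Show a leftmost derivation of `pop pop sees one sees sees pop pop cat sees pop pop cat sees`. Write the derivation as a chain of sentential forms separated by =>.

S => pop Z   [S -> pop Z]
pop Z => pop S pop H   [Z -> S pop H]
pop S pop H => pop pop Z pop H   [S -> pop Z]
pop pop Z pop H => pop pop S pop H pop H   [Z -> S pop H]
pop pop S pop H pop H => pop pop S Z sees pop H pop H   [S -> S Z sees]
pop pop S Z sees pop H pop H => pop pop sees one Z sees pop H pop H   [S -> sees one]
pop pop sees one Z sees pop H pop H => pop pop sees one sees sees pop H pop H   [Z -> sees]
pop pop sees one sees sees pop H pop H => pop pop sees one sees sees pop pop cat sees pop H   [H -> pop cat sees]
pop pop sees one sees sees pop pop cat sees pop H => pop pop sees one sees sees pop pop cat sees pop pop cat sees   [H -> pop cat sees]

S => pop Z => pop S pop H => pop pop Z pop H => pop pop S pop H pop H => pop pop S Z sees pop H pop H => pop pop sees one Z sees pop H pop H => pop pop sees one sees sees pop H pop H => pop pop sees one sees sees pop pop cat sees pop H => pop pop sees one sees sees pop pop cat sees pop pop cat sees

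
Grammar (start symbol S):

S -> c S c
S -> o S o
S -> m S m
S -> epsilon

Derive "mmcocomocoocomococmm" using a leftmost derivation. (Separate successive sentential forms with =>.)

S => mSm => mmSmm => mmcScmm => mmcoSocmm => mmcocScocmm => mmcocoSococmm => mmcocomSmococmm => mmcocomoSomococmm => mmcocomocScomococmm => mmcocomocoSocomococmm => mmcocomocoocomococmm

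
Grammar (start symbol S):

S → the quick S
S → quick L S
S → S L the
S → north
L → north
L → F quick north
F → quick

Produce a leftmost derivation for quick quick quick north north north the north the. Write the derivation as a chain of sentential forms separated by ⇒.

S ⇒ S L the ⇒ S L the L the ⇒ quick L S L the L the ⇒ quick F quick north S L the L the ⇒ quick quick quick north S L the L the ⇒ quick quick quick north north L the L the ⇒ quick quick quick north north north the L the ⇒ quick quick quick north north north the north the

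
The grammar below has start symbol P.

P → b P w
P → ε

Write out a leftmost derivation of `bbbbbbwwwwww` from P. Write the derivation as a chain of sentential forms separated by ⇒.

P ⇒ bPw   [P → b P w]
bPw ⇒ bbPww   [P → b P w]
bbPww ⇒ bbbPwww   [P → b P w]
bbbPwww ⇒ bbbbPwwww   [P → b P w]
bbbbPwwww ⇒ bbbbbPwwwww   [P → b P w]
bbbbbPwwwww ⇒ bbbbbbPwwwwww   [P → b P w]
bbbbbbPwwwwww ⇒ bbbbbbwwwwww   [P → ε]

P ⇒ bPw ⇒ bbPww ⇒ bbbPwww ⇒ bbbbPwwww ⇒ bbbbbPwwwww ⇒ bbbbbbPwwwwww ⇒ bbbbbbwwwwww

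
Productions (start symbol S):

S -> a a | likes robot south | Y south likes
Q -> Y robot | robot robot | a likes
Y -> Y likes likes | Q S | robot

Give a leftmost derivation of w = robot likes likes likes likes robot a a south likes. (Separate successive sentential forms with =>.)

S => Y south likes => Q S south likes => Y robot S south likes => Y likes likes robot S south likes => Y likes likes likes likes robot S south likes => robot likes likes likes likes robot S south likes => robot likes likes likes likes robot a a south likes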